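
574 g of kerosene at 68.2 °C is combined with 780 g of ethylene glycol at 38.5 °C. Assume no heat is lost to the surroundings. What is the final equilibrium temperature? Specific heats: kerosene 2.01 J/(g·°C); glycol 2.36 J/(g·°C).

Heat lost by the kerosene equals heat gained by the glycol:
574*2.01*(68.2 − T) = 780*2.36*(T − 38.5)
1153.7(68.2 − T) = 1840.8(T − 38.5)
2994.5 T = 149556  ⇒  T ≈ 49.94 °C

T_f ≈ 49.9 °C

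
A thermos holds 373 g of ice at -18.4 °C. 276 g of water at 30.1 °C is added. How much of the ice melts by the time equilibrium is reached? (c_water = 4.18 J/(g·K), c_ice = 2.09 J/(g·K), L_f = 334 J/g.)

m_melted ≈ 61 g

Heat available from the water dropping to 0 °C: 276·4.18·30.1 = 34726 J.
Warming the ice to 0 °C takes 373·2.09·18.4 = 14344 J, leaving 20382 J for melting.
Melting all 373 g of ice would need 373·334 = 124582 J.
20382 J < 124582 J, so only part of the ice melts and the system sits at 0 °C.
m_melted·334 = 20382  ⇒  m_melted ≈ 61.02 g.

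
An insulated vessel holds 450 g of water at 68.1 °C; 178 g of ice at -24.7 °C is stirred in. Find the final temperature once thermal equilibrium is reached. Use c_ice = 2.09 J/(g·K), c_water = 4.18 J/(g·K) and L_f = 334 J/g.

T_f ≈ 22.6 °C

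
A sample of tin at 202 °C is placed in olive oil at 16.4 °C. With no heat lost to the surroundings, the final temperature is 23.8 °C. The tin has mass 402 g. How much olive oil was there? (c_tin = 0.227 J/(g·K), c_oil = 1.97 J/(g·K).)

m ≈ 1120 g

Heat lost by the tin = heat gained by the oil:
402×0.227×(202 − 23.8) = m×1.97×(23.8 − 16.4)
14.58 m = 16261  ⇒  m ≈ 1115 g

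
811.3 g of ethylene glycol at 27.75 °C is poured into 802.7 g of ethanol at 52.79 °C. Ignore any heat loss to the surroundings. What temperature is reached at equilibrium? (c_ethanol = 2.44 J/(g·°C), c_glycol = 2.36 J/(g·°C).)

Set heat shed by the hot body equal to heat absorbed by the cold body:
802.7×2.44×(52.79 − T) = 811.3×2.36×(T − 27.75)
1958.6(52.79 − T) = 1914.7(T − 27.75)
3873.3 T = 156526  ⇒  T ≈ 40.41 °C

T_f ≈ 40.4 °C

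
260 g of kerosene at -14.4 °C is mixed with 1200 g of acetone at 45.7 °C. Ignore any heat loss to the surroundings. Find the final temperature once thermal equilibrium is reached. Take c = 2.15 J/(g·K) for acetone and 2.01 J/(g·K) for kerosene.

Heat lost by the acetone equals heat gained by the kerosene:
1200×2.15×(45.7 − T) = 260×2.01×(T − (-14.4))
2580(45.7 − T) = 522.6(T − (-14.4))
3102.6 T = 110381  ⇒  T ≈ 35.58 °C

T_f ≈ 35.6 °C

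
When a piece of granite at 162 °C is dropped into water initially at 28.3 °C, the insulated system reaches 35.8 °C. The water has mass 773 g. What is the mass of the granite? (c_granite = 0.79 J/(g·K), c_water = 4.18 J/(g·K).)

|Q_granite| = |Q_water|:
m·0.79·(162 − 35.8) = 773·4.18·(35.8 − 28.3)
99.7 m = 24234  ⇒  m ≈ 243.1 g

m ≈ 243 g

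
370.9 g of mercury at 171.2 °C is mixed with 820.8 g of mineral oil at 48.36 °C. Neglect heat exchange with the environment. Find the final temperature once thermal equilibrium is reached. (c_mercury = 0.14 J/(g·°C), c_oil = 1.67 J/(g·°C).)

T_f ≈ 52.8 °C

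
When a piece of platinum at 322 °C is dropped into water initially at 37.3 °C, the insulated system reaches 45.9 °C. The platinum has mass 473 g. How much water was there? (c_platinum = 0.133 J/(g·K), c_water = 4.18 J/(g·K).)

m ≈ 483 g

Heat lost by the platinum = heat gained by the water:
473×0.133×(322 − 45.9) = m×4.18×(45.9 − 37.3)
35.95 m = 17369  ⇒  m ≈ 483.2 g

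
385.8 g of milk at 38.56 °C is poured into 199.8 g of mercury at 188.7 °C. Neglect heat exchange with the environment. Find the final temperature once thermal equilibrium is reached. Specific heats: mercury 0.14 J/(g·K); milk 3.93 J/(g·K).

Heat gained plus heat lost sum to zero:
199.8×0.14×(T − 188.7) + 385.8×3.93×(T − 38.56) = 0
27.97(T − 188.7) + 1516.2(T − 38.56) = 0
1544.2 T = 63743
T = 63743/1544.2 ≈ 41.28 °C

T_f ≈ 41.3 °C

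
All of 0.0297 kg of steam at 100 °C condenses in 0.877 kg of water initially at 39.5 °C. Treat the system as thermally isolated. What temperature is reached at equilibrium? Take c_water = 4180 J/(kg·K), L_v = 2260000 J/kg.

T_f ≈ 59.2 °C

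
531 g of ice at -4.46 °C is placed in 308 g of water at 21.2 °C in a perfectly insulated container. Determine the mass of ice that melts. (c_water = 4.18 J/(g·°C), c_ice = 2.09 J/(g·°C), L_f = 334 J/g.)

Heat available from the water dropping to 0 °C: 308×4.18×21.2 = 27294 J.
Warming the ice to 0 °C takes 531×2.09×4.46 = 4949.7 J, leaving 22344 J for melting.
To melt every bit of ice: 531×334 = 177354 J.
Since 22344 < 177354 J, not all the ice melts; equilibrium is at 0 °C.
Mass melted = 22344/334 ≈ 66.9 g.

m_melted ≈ 66.9 g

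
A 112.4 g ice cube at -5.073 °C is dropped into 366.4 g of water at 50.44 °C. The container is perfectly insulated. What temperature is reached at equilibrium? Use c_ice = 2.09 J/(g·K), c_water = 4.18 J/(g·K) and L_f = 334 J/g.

T_f ≈ 19.2 °C

Taking heat into each body as positive, Σ m c ΔT = 0:
ice -5.073→0 °C: 112.4·2.09·5.073 = 1191.7; latent heat to melt: 112.4·334 = 37542; warm the meltwater: 469.83 T; water: 1531.6(T − 50.44)
2001.4 T = 77251 − 38733 = 38518
T ≈ 19.25 °C. Since T > 0 °C, the all-ice-melts assumption holds.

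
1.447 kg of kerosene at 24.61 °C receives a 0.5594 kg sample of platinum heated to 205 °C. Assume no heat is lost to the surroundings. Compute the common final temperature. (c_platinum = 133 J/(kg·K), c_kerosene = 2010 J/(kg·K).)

T_f ≈ 29.1 °C

Let T be the final temperature. ΣQ_i = 0:
0.5594*133*(T − 205) + 1.447*2010*(T − 24.61) = 0
2982.9 T = 86829
T ≈ 29.11 °C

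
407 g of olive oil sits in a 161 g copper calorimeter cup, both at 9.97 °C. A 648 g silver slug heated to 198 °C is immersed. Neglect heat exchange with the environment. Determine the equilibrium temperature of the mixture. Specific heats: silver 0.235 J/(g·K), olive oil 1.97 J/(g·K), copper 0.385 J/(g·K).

Conservation of energy gives ΣQ = 0:
648×0.235×(T − 198) + 407×1.97×(T − 9.97) + 161×0.385×(T − 9.97) = 0
1016.1 T = 38763
T ≈ 38.15 °C

T_f ≈ 38.2 °C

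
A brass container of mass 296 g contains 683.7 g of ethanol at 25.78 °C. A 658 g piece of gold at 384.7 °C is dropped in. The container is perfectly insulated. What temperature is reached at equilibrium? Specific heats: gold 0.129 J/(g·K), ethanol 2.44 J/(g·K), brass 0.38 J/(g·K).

T_f ≈ 42.1 °C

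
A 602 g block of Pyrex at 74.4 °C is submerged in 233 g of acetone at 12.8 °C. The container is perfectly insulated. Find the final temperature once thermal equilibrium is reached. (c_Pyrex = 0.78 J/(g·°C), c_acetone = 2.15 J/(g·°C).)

T_f ≈ 42.6 °C

Taking heat into each body as positive, Σ m c ΔT = 0:
602×0.78×(T − 74.4) + 233×2.15×(T − 12.8) = 0
469.56(T − 74.4) + 500.95(T − 12.8) = 0
970.51 T = 41347
T ≈ 42.60 °C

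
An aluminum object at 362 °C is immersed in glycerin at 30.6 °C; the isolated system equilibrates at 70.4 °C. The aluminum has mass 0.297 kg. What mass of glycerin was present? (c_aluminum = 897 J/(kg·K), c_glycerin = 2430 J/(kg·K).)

m ≈ 0.803 kg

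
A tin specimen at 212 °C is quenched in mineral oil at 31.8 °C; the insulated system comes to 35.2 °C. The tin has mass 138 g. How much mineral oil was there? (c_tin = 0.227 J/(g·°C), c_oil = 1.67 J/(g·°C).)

Conservation of energy gives ΣQ = 0:
138·0.227·(35.2 − 212) + m·1.67·(35.2 − 31.8) = 0
5.678 m = 5538.4
m = 5538.4/5.678 ≈ 975.4 g

m ≈ 975 g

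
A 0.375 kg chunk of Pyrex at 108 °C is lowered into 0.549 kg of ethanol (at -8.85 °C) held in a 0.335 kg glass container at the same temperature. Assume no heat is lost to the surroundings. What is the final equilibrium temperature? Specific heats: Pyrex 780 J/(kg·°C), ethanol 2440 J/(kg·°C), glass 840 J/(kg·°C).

T_f ≈ 9.0 °C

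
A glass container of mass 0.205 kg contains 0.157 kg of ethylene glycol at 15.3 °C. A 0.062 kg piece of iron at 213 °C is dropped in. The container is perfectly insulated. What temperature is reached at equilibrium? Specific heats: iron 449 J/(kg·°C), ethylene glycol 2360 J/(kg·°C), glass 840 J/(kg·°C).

T_f ≈ 24.9 °C

Taking heat into each body as positive, Σ m c ΔT = 0:
0.062×449×(T − 213) + 0.157×2360×(T − 15.3) + 0.205×840×(T − 15.3) = 0
27.84(T − 213) + 370.52(T − 15.3) + 172.2(T − 15.3) = 0
570.56 T = 14233
T = 14233 / 570.56 = 24.9 °C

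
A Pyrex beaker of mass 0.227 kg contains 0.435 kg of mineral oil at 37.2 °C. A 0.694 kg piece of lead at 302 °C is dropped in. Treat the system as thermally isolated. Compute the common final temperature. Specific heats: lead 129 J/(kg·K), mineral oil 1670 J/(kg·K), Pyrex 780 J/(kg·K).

Energy conservation, ΣQ = 0:
0.694×129×(T − 302) + 0.435×1670×(T − 37.2) + 0.227×780×(T − 37.2) = 0
89.53(T − 302) + 726.45(T − 37.2) + 177.06(T − 37.2) = 0
(89.53 + 726.45 + 177.06) T = 89.53×302 + 726.45×37.2 + 177.06×37.2
T = 60647 / 993.04 = 61.1 °C

T_f ≈ 61.1 °C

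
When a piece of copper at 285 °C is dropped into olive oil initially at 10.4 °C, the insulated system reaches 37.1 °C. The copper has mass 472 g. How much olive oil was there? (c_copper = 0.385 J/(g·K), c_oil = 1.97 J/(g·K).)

m ≈ 856 g

Taking heat into each body as positive, Σ m c ΔT = 0:
472×0.385×(37.1 − 285) + m×1.97×(37.1 − 10.4) = 0
52.6 m = 45048
m = 45048/52.6 ≈ 856.4 g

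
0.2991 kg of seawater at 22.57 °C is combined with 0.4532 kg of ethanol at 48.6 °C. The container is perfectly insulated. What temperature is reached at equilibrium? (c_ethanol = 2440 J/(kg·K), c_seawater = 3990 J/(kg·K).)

T_f ≈ 35.1 °C

Energy conservation, ΣQ = 0:
0.4532*2440*(T − 48.6) + 0.2991*3990*(T − 22.57) = 0
1105.8(T − 48.6) + 1193.4(T − 22.57) = 0
2299.2 T = 80678
T = 80678 / 2299.2 = 35.1 °C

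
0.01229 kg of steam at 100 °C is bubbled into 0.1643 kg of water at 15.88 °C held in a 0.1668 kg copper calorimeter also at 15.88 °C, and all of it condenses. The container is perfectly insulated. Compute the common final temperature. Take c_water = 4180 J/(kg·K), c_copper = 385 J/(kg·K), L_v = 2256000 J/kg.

T_f ≈ 55.8 °C

Setting the total heat transfer to zero:
latent heat released on condensation: 0.01229×2256000 = 27726
  condensed water 100 °C→T: 51.37(T − 100)
  water warms: 0.1643×4180×(T − 15.88) = 686.77(T − 15.88)
  cup: 64.22(T − 15.88)
802.36 T = 27726 + 5137.2 + 11926 = 44789
T ≈ 55.82 °C (< 100 °C, so full condensation is consistent).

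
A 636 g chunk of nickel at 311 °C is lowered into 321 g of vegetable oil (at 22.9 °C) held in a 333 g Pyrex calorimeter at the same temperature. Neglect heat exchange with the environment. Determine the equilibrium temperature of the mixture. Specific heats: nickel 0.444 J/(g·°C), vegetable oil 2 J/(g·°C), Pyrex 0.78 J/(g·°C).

T_f ≈ 91.6 °C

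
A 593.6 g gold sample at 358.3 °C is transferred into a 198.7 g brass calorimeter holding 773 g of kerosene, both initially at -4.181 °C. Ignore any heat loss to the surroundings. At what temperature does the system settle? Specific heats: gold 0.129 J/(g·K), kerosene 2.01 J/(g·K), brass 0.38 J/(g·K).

T_f ≈ 12.1 °C

Conservation of energy gives ΣQ = 0:
593.6×0.129×(T − 358.3) + 773×2.01×(T − (-4.181)) + 198.7×0.38×(T − (-4.181)) = 0
1705.8 T = 20625
T ≈ 12.09 °C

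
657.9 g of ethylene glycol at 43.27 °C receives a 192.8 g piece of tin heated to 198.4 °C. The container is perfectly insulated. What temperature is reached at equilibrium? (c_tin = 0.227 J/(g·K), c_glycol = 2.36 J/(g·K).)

Set heat shed by the hot body equal to heat absorbed by the cold body:
192.8×0.227×(198.4 − T) = 657.9×2.36×(T − 43.27)
43.77(198.4 − T) = 1552.6(T − 43.27)
1596.4 T = 75866  ⇒  T ≈ 47.52 °C

T_f ≈ 47.5 °C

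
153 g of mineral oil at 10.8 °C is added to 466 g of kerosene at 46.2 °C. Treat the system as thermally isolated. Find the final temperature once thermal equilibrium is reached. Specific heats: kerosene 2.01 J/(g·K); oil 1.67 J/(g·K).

T_f ≈ 38.6 °C

Setting the total heat transfer to zero:
466×2.01×(T − 46.2) + 153×1.67×(T − 10.8) = 0
936.66(T − 46.2) + 255.51(T − 10.8) = 0
1192.2 T = 46033
T = 46033/1192.2 ≈ 38.61 °C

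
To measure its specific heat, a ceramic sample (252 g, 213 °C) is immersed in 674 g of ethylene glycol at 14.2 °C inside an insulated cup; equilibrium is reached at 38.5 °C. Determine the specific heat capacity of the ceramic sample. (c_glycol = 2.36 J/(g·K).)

c ≈ 0.879 J/(g·K)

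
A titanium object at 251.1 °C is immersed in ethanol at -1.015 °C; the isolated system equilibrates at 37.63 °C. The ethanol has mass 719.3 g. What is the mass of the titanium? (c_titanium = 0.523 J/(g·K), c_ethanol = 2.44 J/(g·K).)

Heat lost by the titanium = heat gained by the ethanol:
m·0.523·(251.1 − 37.63) = 719.3·2.44·(37.63 − (-1.015))
111.64 m = 67826  ⇒  m ≈ 607.5 g

m ≈ 608 g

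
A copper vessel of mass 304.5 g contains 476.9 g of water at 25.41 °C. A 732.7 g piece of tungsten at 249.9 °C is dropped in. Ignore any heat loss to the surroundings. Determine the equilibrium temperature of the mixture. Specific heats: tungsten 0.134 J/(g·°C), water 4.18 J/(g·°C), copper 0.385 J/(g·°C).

Let T be the final temperature. ΣQ_i = 0:
732.7×0.134×(T − 249.9) + 476.9×4.18×(T − 25.41) + 304.5×0.385×(T − 25.41) = 0
98.18(T − 249.9) + 1993.4(T − 25.41) + 117.23(T − 25.41) = 0
(98.18 + 1993.4 + 117.23) T = 98.18×249.9 + 1993.4×25.41 + 117.23×25.41
T = 78168 / 2208.9 = 35.4 °C

T_f ≈ 35.4 °C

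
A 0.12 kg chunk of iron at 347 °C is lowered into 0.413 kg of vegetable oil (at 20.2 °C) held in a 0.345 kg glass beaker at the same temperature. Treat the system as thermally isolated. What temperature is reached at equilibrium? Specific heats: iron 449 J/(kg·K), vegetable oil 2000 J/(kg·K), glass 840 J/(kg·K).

Let T be the final temperature. ΣQ_i = 0:
0.12·449·(T − 347) + 0.413·2000·(T − 20.2) + 0.345·840·(T − 20.2) = 0
53.88(T − 347) + 826(T − 20.2) + 289.8(T − 20.2) = 0
1169.7 T = 41236
T = 41236/1169.7 ≈ 35.25 °C

T_f ≈ 35.3 °C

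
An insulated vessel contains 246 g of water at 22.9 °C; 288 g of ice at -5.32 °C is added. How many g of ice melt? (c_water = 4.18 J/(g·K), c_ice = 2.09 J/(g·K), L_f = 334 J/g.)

Heat available from the water dropping to 0 °C: 246×4.18×22.9 = 23548 J.
Warming the ice to 0 °C takes 288×2.09×5.32 = 3202.2 J, leaving 20345 J for melting.
To melt every bit of ice: 288×334 = 96192 J.
Since 20345 < 96192 J, not all the ice melts; equilibrium is at 0 °C.
m_melt = 20345 / L_f = 60.91 g.

m_melted ≈ 60.9 g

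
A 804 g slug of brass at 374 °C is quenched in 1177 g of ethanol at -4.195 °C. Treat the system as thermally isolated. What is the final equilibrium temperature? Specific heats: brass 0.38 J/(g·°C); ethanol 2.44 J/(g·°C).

T_f ≈ 32.2 °C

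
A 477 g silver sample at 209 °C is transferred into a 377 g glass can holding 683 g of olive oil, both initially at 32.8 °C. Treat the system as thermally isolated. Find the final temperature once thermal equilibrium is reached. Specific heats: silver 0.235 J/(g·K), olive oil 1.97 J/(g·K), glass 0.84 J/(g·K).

Conservation of energy gives ΣQ = 0:
477*0.235*(T − 209) + 683*1.97*(T − 32.8) + 377*0.84*(T − 32.8) = 0
112.09(T − 209) + 1345.5(T − 32.8) + 316.68(T − 32.8) = 0
(112.09 + 1345.5 + 316.68) T = 112.09*209 + 1345.5*32.8 + 316.68*32.8
T ≈ 43.93 °C

T_f ≈ 43.9 °C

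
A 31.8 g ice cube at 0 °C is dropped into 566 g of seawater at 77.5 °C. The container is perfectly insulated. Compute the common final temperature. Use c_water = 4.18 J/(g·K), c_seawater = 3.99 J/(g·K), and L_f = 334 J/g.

Energy balance with sensible and latent terms:
latent heat to melt: 31.8×334 = 10621; warm the meltwater: 132.92 T; seawater cools: 566×3.99×(T − 77.5) = 2258.3(T − 77.5)
2391.3 T = 175021 − 10621 = 164400
T ≈ 68.75 °C — above 0 °C, consistent with complete melting.

T_f ≈ 68.8 °C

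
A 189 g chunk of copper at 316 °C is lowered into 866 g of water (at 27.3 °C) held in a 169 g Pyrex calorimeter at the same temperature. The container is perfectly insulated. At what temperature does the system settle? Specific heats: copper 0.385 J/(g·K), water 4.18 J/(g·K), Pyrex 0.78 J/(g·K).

Energy conservation, ΣQ = 0:
189×0.385×(T − 316) + 866×4.18×(T − 27.3) + 169×0.78×(T − 27.3) = 0
72.77(T − 316) + 3619.9(T − 27.3) + 131.82(T − 27.3) = 0
3824.5 T = 125415
T = 125415/3824.5 ≈ 32.79 °C

T_f ≈ 32.8 °C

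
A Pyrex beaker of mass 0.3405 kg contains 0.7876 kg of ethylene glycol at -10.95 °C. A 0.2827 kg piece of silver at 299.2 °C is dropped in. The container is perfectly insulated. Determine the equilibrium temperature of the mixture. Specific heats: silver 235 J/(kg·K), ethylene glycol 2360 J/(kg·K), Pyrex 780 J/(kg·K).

Setting the total heat transfer to zero:
0.2827×235×(T − 299.2) + 0.7876×2360×(T − (-10.95)) + 0.3405×780×(T − (-10.95)) = 0
2190.8 T = -3384.2
T = -3384.2 / 2190.8 = -1.54 °C

T_f ≈ -1.5 °C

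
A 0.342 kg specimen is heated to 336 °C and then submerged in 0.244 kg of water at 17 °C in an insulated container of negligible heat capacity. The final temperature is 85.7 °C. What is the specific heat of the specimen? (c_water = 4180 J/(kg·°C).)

Heat lost by the specimen = heat gained by the water:
0.342·c·(336 − 85.7) = 0.244·4180·(85.7 − 17)
85.6 c = 70069  ⇒  c ≈ 818.5 J/(kg·°C)

c ≈ 819 J/(kg·°C)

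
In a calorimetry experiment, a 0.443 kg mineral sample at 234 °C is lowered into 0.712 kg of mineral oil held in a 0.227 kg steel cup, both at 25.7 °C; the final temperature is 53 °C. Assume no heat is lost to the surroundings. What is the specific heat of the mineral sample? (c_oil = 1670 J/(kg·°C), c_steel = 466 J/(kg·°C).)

Let T be the final temperature. ΣQ_i = 0:
0.443×c×(53 − 234) + 0.712×1670×(53 − 25.7) + 0.227×466×(53 − 25.7) = 0
-80.18 c = -35349
c = -35349/-80.18 ≈ 440.8 J/(kg·°C)

c ≈ 441 J/(kg·°C)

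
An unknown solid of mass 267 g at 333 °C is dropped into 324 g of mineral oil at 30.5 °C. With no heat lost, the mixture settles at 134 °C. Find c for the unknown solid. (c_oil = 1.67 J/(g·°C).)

c ≈ 1.05 J/(g·°C)

Energy conservation, ΣQ = 0:
267×c×(134 − 333) + 324×1.67×(134 − 30.5) = 0
-53133 c = -56002
c = -56002/-53133 ≈ 1.054 J/(g·°C)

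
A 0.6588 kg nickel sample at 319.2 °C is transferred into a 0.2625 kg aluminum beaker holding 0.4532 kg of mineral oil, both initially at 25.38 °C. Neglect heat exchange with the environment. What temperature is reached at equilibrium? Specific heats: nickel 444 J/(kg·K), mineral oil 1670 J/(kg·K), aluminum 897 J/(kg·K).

Setting the total heat transfer to zero:
0.6588×444×(T − 319.2) + 0.4532×1670×(T − 25.38) + 0.2625×897×(T − 25.38) = 0
(292.51 + 756.84 + 235.46) T = 292.51×319.2 + 756.84×25.38 + 235.46×25.38
T ≈ 92.27 °C

T_f ≈ 92.3 °C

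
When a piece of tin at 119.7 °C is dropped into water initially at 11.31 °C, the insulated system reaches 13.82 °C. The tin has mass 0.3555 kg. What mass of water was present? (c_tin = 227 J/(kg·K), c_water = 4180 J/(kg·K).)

Taking heat into each body as positive, Σ m c ΔT = 0:
0.3555×227×(13.82 − 119.7) + m×4180×(13.82 − 11.31) = 0
10492 m = 8544.4
m = 8544.4/10492 ≈ 0.8144 kg

m ≈ 0.814 kg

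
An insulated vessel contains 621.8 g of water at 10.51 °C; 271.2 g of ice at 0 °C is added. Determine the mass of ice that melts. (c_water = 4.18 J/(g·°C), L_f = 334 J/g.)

m_melted ≈ 81.8 g

Heat available from the water dropping to 0 °C: 621.8·4.18·10.51 = 27317 J.
To melt every bit of ice: 271.2·334 = 90581 J.
That's not enough to melt it all — equilibrium is at 0 °C with ice remaining.
Mass melted = 27317/334 ≈ 81.79 g.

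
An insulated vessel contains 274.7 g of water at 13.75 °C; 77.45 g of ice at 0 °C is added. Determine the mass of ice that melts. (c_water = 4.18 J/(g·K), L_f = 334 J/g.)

m_melted ≈ 47.3 g

Water can give up m c ΔT = 274.7×4.18×13.75 = 15788 J before reaching 0 °C.
To melt every bit of ice: 77.45×334 = 25868 J.
Since 15788 < 25868 J, not all the ice melts; equilibrium is at 0 °C.
m_melt = 15788 / L_f = 47.27 g.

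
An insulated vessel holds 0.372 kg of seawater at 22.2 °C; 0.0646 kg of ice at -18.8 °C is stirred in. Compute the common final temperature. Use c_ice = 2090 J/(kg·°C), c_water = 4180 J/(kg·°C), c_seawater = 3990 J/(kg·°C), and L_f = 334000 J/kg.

Conservation of energy gives ΣQ = 0:
warm ice to 0 °C: 0.0646·2090·(0 − (-18.8)) = 2538.3
  fusion: m_ice L_f = 0.0646·334000 = 21576
  warm the meltwater: 270.03 T
  seawater: 1484.3(T − 22.2)
1754.3 T = 32951 − 24115 = 8836.4
T ≈ 5.04 °C. Since T > 0 °C, the all-ice-melts assumption holds.

T_f ≈ 5.0 °C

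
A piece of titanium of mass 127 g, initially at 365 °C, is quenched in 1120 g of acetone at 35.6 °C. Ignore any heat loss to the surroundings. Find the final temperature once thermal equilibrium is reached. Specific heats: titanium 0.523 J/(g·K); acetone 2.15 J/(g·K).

T_f ≈ 44.4 °C

T_f = Σ m_i c_i T_i / Σ m_i c_i:
T_f = (66.42×365 + 2408×35.6) / (66.42 + 2408)
    = 109968 / 2474.4 ≈ 44.44 °C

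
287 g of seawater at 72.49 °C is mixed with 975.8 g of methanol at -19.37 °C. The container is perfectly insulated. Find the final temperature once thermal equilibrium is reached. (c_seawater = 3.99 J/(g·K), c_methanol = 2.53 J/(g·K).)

T_f ≈ 9.7 °C

Setting the total heat transfer to zero:
287*3.99*(T − 72.49) + 975.8*2.53*(T − (-19.37)) = 0
(1145.1 + 2468.8) T = 1145.1*72.49 + 2468.8*(-19.37)
T = 35190 / 3613.9 = 9.74 °C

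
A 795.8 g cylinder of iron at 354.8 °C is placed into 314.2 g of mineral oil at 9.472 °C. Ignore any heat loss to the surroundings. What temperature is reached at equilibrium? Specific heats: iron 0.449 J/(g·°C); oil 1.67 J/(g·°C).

T_f is the heat-capacity-weighted average of the initial temperatures:
T_f = (357.31·354.8 + 524.71·9.472) / (357.31 + 524.71)
    = 131745 / 882.03 ≈ 149.37 °C

T_f ≈ 149.4 °C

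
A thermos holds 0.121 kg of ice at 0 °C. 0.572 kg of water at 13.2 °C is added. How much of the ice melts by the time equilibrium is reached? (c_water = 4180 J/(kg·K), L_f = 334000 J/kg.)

Water can give up m c ΔT = 0.572·4180·13.2 = 31561 J before reaching 0 °C.
Melting all 0.121 kg of ice would need 0.121·334000 = 40414 J.
Since 31561 < 40414 J, not all the ice melts; equilibrium is at 0 °C.
m_melt = 31561 / L_f = 0.09449 kg.

m_melted ≈ 0.0945 kg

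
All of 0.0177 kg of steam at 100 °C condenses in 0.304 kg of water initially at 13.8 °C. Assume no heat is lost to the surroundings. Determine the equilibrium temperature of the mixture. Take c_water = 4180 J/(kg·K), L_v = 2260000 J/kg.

Conservation of energy gives ΣQ = 0:
condense steam: −0.0177·2260000 = −40002
  condensed water 100 °C→T: 73.99(T − 100)
  water warms: 0.304·4180·(T − 13.8) = 1270.7(T − 13.8)
1344.7 T = 40002 + 7398.6 + 17536 = 64937
T ≈ 48.29 °C (< 100 °C, so full condensation is consistent).

T_f ≈ 48.3 °C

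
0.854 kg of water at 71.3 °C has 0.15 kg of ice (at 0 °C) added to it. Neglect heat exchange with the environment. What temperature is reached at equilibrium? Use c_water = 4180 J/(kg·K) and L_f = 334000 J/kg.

T_f ≈ 48.7 °C

Conservation of energy gives ΣQ = 0:
latent heat to melt: 0.15×334000 = 50100
  warm the meltwater: 627 T
  water cools: 0.854×4180×(T − 71.3) = 3569.7(T − 71.3)
4196.7 T = 254521 − 50100 = 204421
T ≈ 48.71 °C (positive, so assuming full melt was valid).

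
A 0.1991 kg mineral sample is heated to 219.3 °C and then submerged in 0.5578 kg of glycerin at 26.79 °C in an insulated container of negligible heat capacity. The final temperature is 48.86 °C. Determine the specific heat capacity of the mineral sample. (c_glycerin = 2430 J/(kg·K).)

Heat lost by the mineral sample = heat gained by the glycerin:
0.1991×c×(219.3 − 48.86) = 0.5578×2430×(48.86 − 26.79)
33.93 c = 29915  ⇒  c ≈ 881.5 J/(kg·K)

c ≈ 882 J/(kg·K)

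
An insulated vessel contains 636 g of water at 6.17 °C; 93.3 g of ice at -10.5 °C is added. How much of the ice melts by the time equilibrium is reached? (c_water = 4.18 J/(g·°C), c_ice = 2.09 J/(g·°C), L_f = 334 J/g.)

m_melted ≈ 43 g

Water can give up m c ΔT = 636·4.18·6.17 = 16403 J before reaching 0 °C.
Warming the ice to 0 °C takes 93.3·2.09·10.5 = 2047.5 J, leaving 14355 J for melting.
Melting all 93.3 g of ice would need 93.3·334 = 31162 J.
14355 J < 31162 J, so only part of the ice melts and the system sits at 0 °C.
m_melt = 14355 / L_f = 42.98 g.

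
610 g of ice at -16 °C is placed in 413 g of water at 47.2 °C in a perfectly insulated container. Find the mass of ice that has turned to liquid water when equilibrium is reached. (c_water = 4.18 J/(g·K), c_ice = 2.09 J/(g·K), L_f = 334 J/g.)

m_melted ≈ 183 g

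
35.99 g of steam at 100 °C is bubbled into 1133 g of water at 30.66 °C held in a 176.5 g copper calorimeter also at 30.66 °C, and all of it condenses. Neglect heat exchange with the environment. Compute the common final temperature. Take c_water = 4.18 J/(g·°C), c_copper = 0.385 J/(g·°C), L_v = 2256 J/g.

T_f ≈ 49.2 °C

Taking heat into each body as positive, Σ m c ΔT = 0:
steam→water at 100 °C releases m L_v = 35.99·2256 = 81193; condensate cools 100→T: 35.99·4.18·(T − 100) = 150.44(T − 100); water warms: 1133·4.18·(T − 30.66) = 4735.9(T − 30.66); copper cup: 176.5·0.385·(T − 30.66) = 67.95(T − 30.66)
4954.3 T = 81193 + 15044 + 147287 = 243525
T ≈ 49.15 °C, under the boiling point, so the assumption holds.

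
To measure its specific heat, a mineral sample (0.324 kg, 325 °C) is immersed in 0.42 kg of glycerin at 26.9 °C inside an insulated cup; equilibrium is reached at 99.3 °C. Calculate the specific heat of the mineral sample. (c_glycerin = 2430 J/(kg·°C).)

m_s c (T_s − T_f) = m_glycerin c_glycerin (T_f − T_0):
0.324×c×(325 − 99.3) = 0.42×2430×(99.3 − 26.9)
73.13 c = 73891  ⇒  c ≈ 1010 J/(kg·°C)

c ≈ 1010 J/(kg·°C)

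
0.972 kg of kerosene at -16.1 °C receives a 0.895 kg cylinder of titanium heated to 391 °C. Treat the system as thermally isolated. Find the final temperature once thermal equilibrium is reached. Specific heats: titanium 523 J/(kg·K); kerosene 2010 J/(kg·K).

With ΣQ=0 the equilibrium temperature is the m·c-weighted mean:
T_f = (468.09×391 + 1953.7×(-16.1)) / (468.09 + 1953.7)
    = 151566 / 2421.8 ≈ 62.58 °C

T_f ≈ 62.6 °C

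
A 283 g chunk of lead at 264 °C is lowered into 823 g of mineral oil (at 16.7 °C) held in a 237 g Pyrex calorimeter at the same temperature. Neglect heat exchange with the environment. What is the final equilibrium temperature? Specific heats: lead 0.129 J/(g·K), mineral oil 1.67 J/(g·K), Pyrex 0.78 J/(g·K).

T_f = Σ m_i c_i T_i / Σ m_i c_i:
T_f = (36.51·264 + 1374.4·16.7 + 184.86·16.7) / (36.51 + 1374.4 + 184.86)
    = 35678 / 1595.8 ≈ 22.36 °C

T_f ≈ 22.4 °C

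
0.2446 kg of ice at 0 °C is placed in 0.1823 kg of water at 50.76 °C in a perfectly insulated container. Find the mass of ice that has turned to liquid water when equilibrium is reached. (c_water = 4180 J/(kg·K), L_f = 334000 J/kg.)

Water can give up m c ΔT = 0.1823·4180·50.76 = 38680 J before reaching 0 °C.
To melt every bit of ice: 0.2446·334000 = 81696 J.
38680 J < 81696 J, so only part of the ice melts and the system sits at 0 °C.
m_melt = 38680 / L_f = 0.1158 kg.

m_melted ≈ 0.116 kg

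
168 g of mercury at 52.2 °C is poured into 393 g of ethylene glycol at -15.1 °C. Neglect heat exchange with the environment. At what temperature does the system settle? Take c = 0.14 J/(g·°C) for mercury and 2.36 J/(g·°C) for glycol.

T_f ≈ -13.4 °C

Set heat shed by the hot body equal to heat absorbed by the cold body:
168·0.14·(52.2 − T) = 393·2.36·(T − (-15.1))
23.52(52.2 − T) = 927.48(T − (-15.1))
951 T = -12777  ⇒  T ≈ -13.44 °C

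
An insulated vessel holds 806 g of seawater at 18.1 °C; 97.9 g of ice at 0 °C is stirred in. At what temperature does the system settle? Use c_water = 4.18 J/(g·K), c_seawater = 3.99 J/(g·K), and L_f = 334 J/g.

T_f ≈ 7.0 °C

Heat gained plus heat lost sum to zero:
fusion: m_ice L_f = 97.9·334 = 32699
  warm the meltwater: 409.22 T
  seawater: 3215.9(T − 18.1)
3625.2 T = 58209 − 32699 = 25510
T ≈ 7.04 °C — above 0 °C, consistent with complete melting.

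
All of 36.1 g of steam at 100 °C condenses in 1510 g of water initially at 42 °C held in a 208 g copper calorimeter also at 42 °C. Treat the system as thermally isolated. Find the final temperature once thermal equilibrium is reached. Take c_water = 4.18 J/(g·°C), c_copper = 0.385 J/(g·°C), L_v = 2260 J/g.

T_f ≈ 55.8 °C

Energy balance with sensible and latent terms:
condense steam: −36.1·2260 = −81586
  condensed water 100 °C→T: 150.9(T − 100)
  original water: 6311.8(T − 42)
  cup: 80.08(T − 42)
6542.8 T = 81586 + 15090 + 268459 = 365135
T ≈ 55.81 °C (< 100 °C, so full condensation is consistent).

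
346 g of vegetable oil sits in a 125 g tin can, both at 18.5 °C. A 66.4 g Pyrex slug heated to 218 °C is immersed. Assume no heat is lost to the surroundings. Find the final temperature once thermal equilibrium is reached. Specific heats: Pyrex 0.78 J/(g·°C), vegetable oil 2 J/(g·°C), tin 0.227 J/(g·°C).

T_f ≈ 31.9 °C

With ΣQ=0 the equilibrium temperature is the m·c-weighted mean:
T_f = (51.79·218 + 692·18.5 + 28.38·18.5) / (51.79 + 692 + 28.38)
    = 24618 / 772.17 ≈ 31.88 °C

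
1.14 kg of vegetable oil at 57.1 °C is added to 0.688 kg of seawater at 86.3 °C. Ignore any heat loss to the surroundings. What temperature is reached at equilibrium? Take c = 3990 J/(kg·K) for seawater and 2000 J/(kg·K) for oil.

T_f ≈ 73.1 °C

Energy conservation, ΣQ = 0:
0.688·3990·(T − 86.3) + 1.14·2000·(T − 57.1) = 0
2745.1(T − 86.3) + 2280(T − 57.1) = 0
5025.1 T = 367092
T = 367092/5025.1 ≈ 73.05 °C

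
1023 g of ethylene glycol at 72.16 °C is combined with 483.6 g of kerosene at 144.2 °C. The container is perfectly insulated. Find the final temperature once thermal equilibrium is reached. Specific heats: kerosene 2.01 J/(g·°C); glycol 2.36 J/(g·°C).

Setting the total heat transfer to zero:
483.6·2.01·(T − 144.2) + 1023·2.36·(T − 72.16) = 0
972.04(T − 144.2) + 2414.3(T − 72.16) = 0
(972.04 + 2414.3) T = 972.04·144.2 + 2414.3·72.16
T = 314382 / 3386.3 = 92.8 °C

T_f ≈ 92.8 °C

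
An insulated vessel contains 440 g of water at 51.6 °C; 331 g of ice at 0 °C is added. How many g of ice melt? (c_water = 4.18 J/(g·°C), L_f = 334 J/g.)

Water can give up m c ΔT = 440·4.18·51.6 = 94903 J before reaching 0 °C.
To melt every bit of ice: 331·334 = 110554 J.
94903 J < 110554 J, so only part of the ice melts and the system sits at 0 °C.
Mass melted = 94903/334 ≈ 284.1 g.

m_melted ≈ 284 g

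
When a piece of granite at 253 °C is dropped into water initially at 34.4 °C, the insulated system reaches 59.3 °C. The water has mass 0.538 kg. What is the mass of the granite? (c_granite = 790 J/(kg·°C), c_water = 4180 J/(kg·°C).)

Conservation of energy gives ΣQ = 0:
m·790·(59.3 − 253) + 0.538·4180·(59.3 − 34.4) = 0
-153023 m = -55996
m = -55996/-153023 ≈ 0.3659 kg

m ≈ 0.366 kg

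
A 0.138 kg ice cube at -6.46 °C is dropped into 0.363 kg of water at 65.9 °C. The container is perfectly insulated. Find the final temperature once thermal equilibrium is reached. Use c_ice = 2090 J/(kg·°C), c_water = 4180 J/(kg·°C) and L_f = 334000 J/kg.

T_f ≈ 24.8 °C

Taking heat into each body as positive, Σ m c ΔT = 0:
warm ice to 0 °C: 0.138·2090·(0 − (-6.46)) = 1863.2
  melt ice: 0.138·334000 = 46092
  meltwater 0→T: 0.138·4180·T = 576.84 T
  water cools: 0.363·4180·(T − 65.9) = 1517.3(T − 65.9)
2094.2 T = 99993 − 47955 = 52038
T ≈ 24.85 °C — above 0 °C, consistent with complete melting.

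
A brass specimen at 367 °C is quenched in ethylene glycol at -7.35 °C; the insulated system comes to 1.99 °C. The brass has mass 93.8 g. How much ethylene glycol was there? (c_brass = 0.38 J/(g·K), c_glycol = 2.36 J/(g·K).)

|Q_brass| = |Q_glycol|:
93.8·0.38·(367 − 1.99) = m·2.36·(1.99 − (-7.35))
22.04 m = 13010  ⇒  m ≈ 590.2 g

m ≈ 590 g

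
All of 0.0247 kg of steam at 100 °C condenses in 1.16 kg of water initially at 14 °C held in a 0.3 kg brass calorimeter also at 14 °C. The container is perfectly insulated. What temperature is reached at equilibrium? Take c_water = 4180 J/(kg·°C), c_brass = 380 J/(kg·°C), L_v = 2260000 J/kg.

T_f ≈ 26.8 °C

Sum of m c ΔT and latent-heat terms is zero:
latent heat released on condensation: 0.0247×2260000 = 55822; condensed water 100 °C→T: 103.25(T − 100); water warms: 1.16×4180×(T − 14) = 4848.8(T − 14); brass cup: 0.3×380×(T − 14) = 114(T − 14)
5066 T = 55822 + 10325 + 69479 = 135626
T ≈ 26.77 °C (< 100 °C, so full condensation is consistent).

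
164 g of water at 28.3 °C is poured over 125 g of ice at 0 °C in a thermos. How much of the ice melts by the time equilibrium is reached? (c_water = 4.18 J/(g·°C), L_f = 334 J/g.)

m_melted ≈ 58.1 g

Heat available from the water dropping to 0 °C: 164·4.18·28.3 = 19400 J.
To melt every bit of ice: 125·334 = 41750 J.
19400 J < 41750 J, so only part of the ice melts and the system sits at 0 °C.
Mass melted = 19400/334 ≈ 58.08 g.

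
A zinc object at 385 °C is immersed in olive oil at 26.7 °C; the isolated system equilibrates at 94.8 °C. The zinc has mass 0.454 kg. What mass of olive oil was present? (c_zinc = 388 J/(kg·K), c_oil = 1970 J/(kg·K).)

m ≈ 0.381 kg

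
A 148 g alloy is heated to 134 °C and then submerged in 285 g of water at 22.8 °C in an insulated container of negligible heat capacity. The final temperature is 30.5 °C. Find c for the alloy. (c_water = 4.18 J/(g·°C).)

c ≈ 0.599 J/(g·°C)

Let T be the final temperature. ΣQ_i = 0:
148×c×(30.5 − 134) + 285×4.18×(30.5 − 22.8) = 0
-15318 c = -9173
c = -9173/-15318 ≈ 0.5988 J/(g·°C)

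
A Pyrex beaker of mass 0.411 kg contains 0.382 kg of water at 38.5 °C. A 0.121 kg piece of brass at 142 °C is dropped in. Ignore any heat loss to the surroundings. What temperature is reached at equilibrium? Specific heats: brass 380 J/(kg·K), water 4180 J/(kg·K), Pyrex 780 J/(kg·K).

Conservation of energy gives ΣQ = 0:
0.121*380*(T − 142) + 0.382*4180*(T − 38.5) + 0.411*780*(T − 38.5) = 0
(45.98 + 1596.8 + 320.58) T = 45.98*142 + 1596.8*38.5 + 320.58*38.5
T ≈ 40.92 °C

T_f ≈ 40.9 °C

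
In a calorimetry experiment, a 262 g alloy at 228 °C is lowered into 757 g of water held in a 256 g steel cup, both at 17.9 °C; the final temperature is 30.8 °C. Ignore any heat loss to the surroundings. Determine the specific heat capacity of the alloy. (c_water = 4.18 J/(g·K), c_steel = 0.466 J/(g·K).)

Net heat exchanged in the isolated system is zero:
262·c·(30.8 − 228) + 757·4.18·(30.8 − 17.9) + 256·0.466·(30.8 − 17.9) = 0
-51666 c = -42358
c = -42358/-51666 ≈ 0.8198 J/(g·K)

c ≈ 0.82 J/(g·K)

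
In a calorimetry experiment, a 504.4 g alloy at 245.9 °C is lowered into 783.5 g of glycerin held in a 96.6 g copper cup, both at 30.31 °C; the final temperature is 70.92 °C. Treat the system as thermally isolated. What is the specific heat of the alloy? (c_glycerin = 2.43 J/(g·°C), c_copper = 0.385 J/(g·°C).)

Heat gained plus heat lost sum to zero:
504.4·c·(70.92 − 245.9) + 783.5·2.43·(70.92 − 30.31) + 96.6·0.385·(70.92 − 30.31) = 0
-88260 c = -78828
c = -78828/-88260 ≈ 0.8931 J/(g·°C)

c ≈ 0.893 J/(g·°C)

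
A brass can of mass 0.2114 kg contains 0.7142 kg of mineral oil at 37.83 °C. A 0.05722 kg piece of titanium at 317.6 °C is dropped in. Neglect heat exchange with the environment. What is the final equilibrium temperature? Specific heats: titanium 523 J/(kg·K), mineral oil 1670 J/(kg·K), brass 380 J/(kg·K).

Taking heat into each body as positive, Σ m c ΔT = 0:
0.05722×523×(T − 317.6) + 0.7142×1670×(T − 37.83) + 0.2114×380×(T − 37.83) = 0
29.93(T − 317.6) + 1192.7(T − 37.83) + 80.33(T − 37.83) = 0
(29.93 + 1192.7 + 80.33) T = 29.93×317.6 + 1192.7×37.83 + 80.33×37.83
T ≈ 44.26 °C

T_f ≈ 44.3 °C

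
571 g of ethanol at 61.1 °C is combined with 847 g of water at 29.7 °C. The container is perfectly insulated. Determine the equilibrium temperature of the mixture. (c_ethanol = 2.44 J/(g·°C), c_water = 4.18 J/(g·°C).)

T_f ≈ 38.6 °C

With ΣQ=0 the equilibrium temperature is the m·c-weighted mean:
T_f = (1393.2*61.1 + 3540.5*29.7) / (1393.2 + 3540.5)
    = 190279 / 4933.7 ≈ 38.57 °C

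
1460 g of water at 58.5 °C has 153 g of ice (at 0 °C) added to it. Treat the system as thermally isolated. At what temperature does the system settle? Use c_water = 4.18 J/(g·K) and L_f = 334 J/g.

T_f ≈ 45.4 °C

Energy conservation, ΣQ = 0:
latent heat to melt: 153×334 = 51102; meltwater 0→T: 153×4.18×T = 639.54 T; water cools: 1460×4.18×(T − 58.5) = 6102.8(T − 58.5)
6742.3 T = 357014 − 51102 = 305912
T ≈ 45.37 °C. Since T > 0 °C, the all-ice-melts assumption holds.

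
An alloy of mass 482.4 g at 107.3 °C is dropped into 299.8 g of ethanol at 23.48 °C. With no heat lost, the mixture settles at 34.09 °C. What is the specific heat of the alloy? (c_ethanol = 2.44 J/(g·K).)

c ≈ 0.22 J/(g·K)

Heat gained plus heat lost sum to zero:
482.4·c·(34.09 − 107.3) + 299.8·2.44·(34.09 − 23.48) = 0
-35317 c = -7761.3
c = -7761.3/-35317 ≈ 0.2198 J/(g·K)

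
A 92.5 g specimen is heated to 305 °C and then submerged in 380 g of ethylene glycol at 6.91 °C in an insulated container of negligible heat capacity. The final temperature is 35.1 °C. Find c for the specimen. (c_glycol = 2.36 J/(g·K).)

Energy conservation, ΣQ = 0:
92.5·c·(35.1 − 305) + 380·2.36·(35.1 − 6.91) = 0
-24966 c = -25281
c = -25281/-24966 ≈ 1.013 J/(g·K)

c ≈ 1.01 J/(g·K)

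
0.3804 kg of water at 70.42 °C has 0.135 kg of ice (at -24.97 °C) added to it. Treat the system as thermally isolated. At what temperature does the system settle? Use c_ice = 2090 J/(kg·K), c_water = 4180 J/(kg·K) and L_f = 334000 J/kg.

T_f ≈ 27.8 °C

Energy conservation, ΣQ = 0:
warm ice to 0 °C: 0.135·2090·(0 − (-24.97)) = 7045.3
  melt ice: 0.135·334000 = 45090
  meltwater 0→T: 0.135·4180·T = 564.3 T
  water: 1590.1(T − 70.42)
2154.4 T = 111973 − 52135 = 59838
T ≈ 27.77 °C. Since T > 0 °C, the all-ice-melts assumption holds.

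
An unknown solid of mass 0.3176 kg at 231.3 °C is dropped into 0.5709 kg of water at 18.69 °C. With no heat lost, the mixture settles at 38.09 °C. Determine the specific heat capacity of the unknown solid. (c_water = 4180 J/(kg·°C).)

Heat lost by the unknown solid = heat gained by the water:
0.3176·c·(231.3 − 38.09) = 0.5709·4180·(38.09 − 18.69)
61.36 c = 46295  ⇒  c ≈ 754.4 J/(kg·°C)

c ≈ 754 J/(kg·°C)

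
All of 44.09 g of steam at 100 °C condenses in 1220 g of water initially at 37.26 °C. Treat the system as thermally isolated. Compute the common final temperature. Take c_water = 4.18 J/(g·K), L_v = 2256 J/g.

T_f ≈ 58.3 °C

Heat gained plus heat lost sum to zero:
latent heat released on condensation: 44.09·2256 = 99467
  condensate cools 100→T: 44.09·4.18·(T − 100) = 184.3(T − 100)
  water warms: 1220·4.18·(T − 37.26) = 5099.6(T − 37.26)
5283.9 T = 99467 + 18430 + 190011 = 307908
T ≈ 58.27 °C, under the boiling point, so the assumption holds.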